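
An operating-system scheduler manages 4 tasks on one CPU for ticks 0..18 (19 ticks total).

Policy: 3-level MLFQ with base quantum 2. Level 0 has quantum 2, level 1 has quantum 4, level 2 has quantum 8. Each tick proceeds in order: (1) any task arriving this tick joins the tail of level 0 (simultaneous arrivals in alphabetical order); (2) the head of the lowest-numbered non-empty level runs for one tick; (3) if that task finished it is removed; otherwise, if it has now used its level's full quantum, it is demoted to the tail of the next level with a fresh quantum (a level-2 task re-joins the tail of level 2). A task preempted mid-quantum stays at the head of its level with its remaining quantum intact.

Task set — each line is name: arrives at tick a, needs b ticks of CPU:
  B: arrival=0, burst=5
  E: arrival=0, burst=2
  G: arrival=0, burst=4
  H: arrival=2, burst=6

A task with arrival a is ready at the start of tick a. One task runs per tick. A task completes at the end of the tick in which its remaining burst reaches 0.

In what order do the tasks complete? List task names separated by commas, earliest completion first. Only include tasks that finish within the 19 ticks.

t=0: L0/L1/L2 = BEG/-/- → run B
t=1: L0/L1/L2 = BEG/-/- → run B
t=2: L0/L1/L2 = EGH/B/- → run E
t=3: L0/L1/L2 = EGH/B/- → run E
t=4: L0/L1/L2 = GH/B/- → run G
t=5: L0/L1/L2 = GH/B/- → run G
t=6: L0/L1/L2 = H/BG/- → run H
t=7: L0/L1/L2 = H/BG/- → run H
t=8: L0/L1/L2 = -/BGH/- → run B
t=9: L0/L1/L2 = -/BGH/- → run B
t=10: L0/L1/L2 = -/BGH/- → run B
t=11: L0/L1/L2 = -/GH/- → run G
t=12: L0/L1/L2 = -/GH/- → run G
t=13: L0/L1/L2 = -/H/- → run H
t=14: L0/L1/L2 = -/H/- → run H
t=15: L0/L1/L2 = -/H/- → run H
t=16: L0/L1/L2 = -/H/- → run H
t=17: (idle)
t=18: (idle)

completion order = E, B, G, H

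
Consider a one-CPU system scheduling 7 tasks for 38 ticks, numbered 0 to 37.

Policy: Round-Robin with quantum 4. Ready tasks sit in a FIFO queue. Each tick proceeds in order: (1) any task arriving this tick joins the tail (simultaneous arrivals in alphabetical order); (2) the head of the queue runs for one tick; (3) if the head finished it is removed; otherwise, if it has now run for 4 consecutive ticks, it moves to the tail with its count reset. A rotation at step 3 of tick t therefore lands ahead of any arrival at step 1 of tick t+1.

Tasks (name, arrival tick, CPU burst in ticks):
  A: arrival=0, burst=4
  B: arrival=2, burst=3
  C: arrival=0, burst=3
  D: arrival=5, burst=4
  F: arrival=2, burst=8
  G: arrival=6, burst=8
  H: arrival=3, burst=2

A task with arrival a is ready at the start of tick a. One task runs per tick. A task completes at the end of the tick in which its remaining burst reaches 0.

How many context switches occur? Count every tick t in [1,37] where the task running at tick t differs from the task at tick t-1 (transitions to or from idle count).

t=0: queue=[A,C] q_used=0 → run A
t=1: queue=[A,C] q_used=1 → run A
t=2: queue=[A,C,B,F] q_used=2 → run A
t=3: queue=[A,C,B,F,H] q_used=3 → run A
t=4: queue=[C,B,F,H] q_used=0 → run C
t=5: queue=[C,B,F,H,D] q_used=1 → run C
t=6: queue=[C,B,F,H,D,G] q_used=2 → run C
t=7: queue=[B,F,H,D,G] q_used=0 → run B
t=8: queue=[B,F,H,D,G] q_used=1 → run B
t=9: queue=[B,F,H,D,G] q_used=2 → run B
t=10: queue=[F,H,D,G] q_used=0 → run F
t=11: queue=[F,H,D,G] q_used=1 → run F
t=12: queue=[F,H,D,G] q_used=2 → run F
t=13: queue=[F,H,D,G] q_used=3 → run F
t=14: queue=[H,D,G,F] q_used=0 → run H
t=15: queue=[H,D,G,F] q_used=1 → run H
t=16: queue=[D,G,F] q_used=0 → run D
t=17: queue=[D,G,F] q_used=1 → run D
t=18: queue=[D,G,F] q_used=2 → run D
t=19: queue=[D,G,F] q_used=3 → run D
t=20: queue=[G,F] q_used=0 → run G
t=21: queue=[G,F] q_used=1 → run G
t=22: queue=[G,F] q_used=2 → run G
t=23: queue=[G,F] q_used=3 → run G
t=24: queue=[F,G] q_used=0 → run F
t=25: queue=[F,G] q_used=1 → run F
t=26: queue=[F,G] q_used=2 → run F
t=27: queue=[F,G] q_used=3 → run F
t=28: queue=[G] q_used=0 → run G
t=29: queue=[G] q_used=1 → run G
t=30: queue=[G] q_used=2 → run G
t=31: queue=[G] q_used=3 → run G
t=32: (idle)
t=33: (idle)
t=34: (idle)
t=35: (idle)
t=36: (idle)
t=37: (idle)

context switches = 9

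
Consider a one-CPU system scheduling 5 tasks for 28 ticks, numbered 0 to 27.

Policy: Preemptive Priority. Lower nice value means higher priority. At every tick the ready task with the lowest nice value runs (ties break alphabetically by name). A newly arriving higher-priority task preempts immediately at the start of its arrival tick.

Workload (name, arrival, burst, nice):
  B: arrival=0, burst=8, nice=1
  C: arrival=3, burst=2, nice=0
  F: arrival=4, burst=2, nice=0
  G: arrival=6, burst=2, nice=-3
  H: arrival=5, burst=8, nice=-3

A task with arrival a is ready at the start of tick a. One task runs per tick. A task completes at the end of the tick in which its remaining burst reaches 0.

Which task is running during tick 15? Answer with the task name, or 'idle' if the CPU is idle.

t=0: ready={B} → run B
t=1: ready={B} → run B
t=2: ready={B} → run B
t=3: ready={B,C} → run C
t=4: ready={B,C,F} → run C
t=5: ready={B,F,H} → run H
t=6: ready={B,F,G,H} → run G
t=7: ready={B,F,G,H} → run G
t=8: ready={B,F,H} → run H
t=9: ready={B,F,H} → run H
t=10: ready={B,F,H} → run H
t=11: ready={B,F,H} → run H
t=12: ready={B,F,H} → run H
t=13: ready={B,F,H} → run H
t=14: ready={B,F,H} → run H
t=15: ready={B,F} → run F
t=16: ready={B,F} → run F
t=17: ready={B} → run B
t=18: ready={B} → run B
t=19: ready={B} → run B
t=20: ready={B} → run B
t=21: ready={B} → run B
t=22: (idle)
t=23: (idle)
t=24: (idle)
t=25: (idle)
t=26: (idle)
t=27: (idle)

running at tick 15 = F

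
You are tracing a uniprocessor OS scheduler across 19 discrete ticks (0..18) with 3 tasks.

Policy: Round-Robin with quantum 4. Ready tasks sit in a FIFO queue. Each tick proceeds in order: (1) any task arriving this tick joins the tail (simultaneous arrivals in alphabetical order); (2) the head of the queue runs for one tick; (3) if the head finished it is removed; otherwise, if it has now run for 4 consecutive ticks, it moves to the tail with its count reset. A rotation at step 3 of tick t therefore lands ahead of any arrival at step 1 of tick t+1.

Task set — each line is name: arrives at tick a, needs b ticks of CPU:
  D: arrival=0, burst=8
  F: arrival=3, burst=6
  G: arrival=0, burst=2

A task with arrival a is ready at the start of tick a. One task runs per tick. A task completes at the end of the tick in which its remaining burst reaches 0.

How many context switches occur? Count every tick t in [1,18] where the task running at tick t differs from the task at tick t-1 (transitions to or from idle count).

context switches = 5

t=0: queue=[D,G] q_used=0 → run D
t=1: queue=[D,G] q_used=1 → run D
t=2: queue=[D,G] q_used=2 → run D
t=3: queue=[D,G,F] q_used=3 → run D
t=4: queue=[G,F,D] q_used=0 → run G
t=5: queue=[G,F,D] q_used=1 → run G
t=6: queue=[F,D] q_used=0 → run F
t=7: queue=[F,D] q_used=1 → run F
t=8: queue=[F,D] q_used=2 → run F
t=9: queue=[F,D] q_used=3 → run F
t=10: queue=[D,F] q_used=0 → run D
t=11: queue=[D,F] q_used=1 → run D
t=12: queue=[D,F] q_used=2 → run D
t=13: queue=[D,F] q_used=3 → run D
t=14: queue=[F] q_used=0 → run F
t=15: queue=[F] q_used=1 → run F
t=16: (idle)
t=17: (idle)
t=18: (idle)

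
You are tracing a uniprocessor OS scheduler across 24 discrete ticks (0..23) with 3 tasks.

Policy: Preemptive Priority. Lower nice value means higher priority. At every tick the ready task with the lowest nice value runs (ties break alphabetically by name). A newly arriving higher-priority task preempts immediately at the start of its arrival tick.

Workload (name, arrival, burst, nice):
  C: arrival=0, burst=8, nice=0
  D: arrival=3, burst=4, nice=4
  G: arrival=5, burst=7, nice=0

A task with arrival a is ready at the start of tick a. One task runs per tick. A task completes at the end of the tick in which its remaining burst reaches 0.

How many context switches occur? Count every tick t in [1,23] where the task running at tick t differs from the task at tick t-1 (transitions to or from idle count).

t=0: ready={C} → run C
t=1: ready={C} → run C
t=2: ready={C} → run C
t=3: ready={C,D} → run C
t=4: ready={C,D} → run C
t=5: ready={C,D,G} → run C
t=6: ready={C,D,G} → run C
t=7: ready={C,D,G} → run C
t=8: ready={D,G} → run G
t=9: ready={D,G} → run G
t=10: ready={D,G} → run G
t=11: ready={D,G} → run G
t=12: ready={D,G} → run G
t=13: ready={D,G} → run G
t=14: ready={D,G} → run G
t=15: ready={D} → run D
t=16: ready={D} → run D
t=17: ready={D} → run D
t=18: ready={D} → run D
t=19: (idle)
t=20: (idle)
t=21: (idle)
t=22: (idle)
t=23: (idle)

context switches = 3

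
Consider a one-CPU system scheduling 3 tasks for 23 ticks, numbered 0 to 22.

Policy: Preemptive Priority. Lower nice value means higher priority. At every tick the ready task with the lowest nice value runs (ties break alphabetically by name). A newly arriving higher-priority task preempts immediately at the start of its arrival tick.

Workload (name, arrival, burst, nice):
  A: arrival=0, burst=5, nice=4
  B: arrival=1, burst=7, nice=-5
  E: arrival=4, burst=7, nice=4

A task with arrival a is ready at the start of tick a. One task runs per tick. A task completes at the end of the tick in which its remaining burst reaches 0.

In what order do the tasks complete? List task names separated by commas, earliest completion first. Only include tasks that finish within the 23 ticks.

t=0: ready={A} → run A
t=1: ready={A,B} → run B
t=2: ready={A,B} → run B
t=3: ready={A,B} → run B
t=4: ready={A,B,E} → run B
t=5: ready={A,B,E} → run B
t=6: ready={A,B,E} → run B
t=7: ready={A,B,E} → run B
t=8: ready={A,E} → run A
t=9: ready={A,E} → run A
t=10: ready={A,E} → run A
t=11: ready={A,E} → run A
t=12: ready={E} → run E
t=13: ready={E} → run E
t=14: ready={E} → run E
t=15: ready={E} → run E
t=16: ready={E} → run E
t=17: ready={E} → run E
t=18: ready={E} → run E
t=19: (idle)
t=20: (idle)
t=21: (idle)
t=22: (idle)

completion order = B, A, E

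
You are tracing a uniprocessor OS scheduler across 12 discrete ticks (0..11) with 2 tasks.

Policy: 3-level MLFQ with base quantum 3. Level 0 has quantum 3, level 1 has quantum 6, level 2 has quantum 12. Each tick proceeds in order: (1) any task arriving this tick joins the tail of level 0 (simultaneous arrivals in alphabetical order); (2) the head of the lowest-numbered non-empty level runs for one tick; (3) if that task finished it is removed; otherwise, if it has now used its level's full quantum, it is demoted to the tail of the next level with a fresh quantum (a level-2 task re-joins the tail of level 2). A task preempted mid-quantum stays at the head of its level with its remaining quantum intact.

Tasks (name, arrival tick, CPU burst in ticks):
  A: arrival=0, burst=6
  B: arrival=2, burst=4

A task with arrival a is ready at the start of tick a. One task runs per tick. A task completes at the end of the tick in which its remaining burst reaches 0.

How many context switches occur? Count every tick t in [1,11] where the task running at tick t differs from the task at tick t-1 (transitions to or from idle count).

context switches = 4

t=0: L0/L1/L2 = A/-/- → run A
t=1: L0/L1/L2 = A/-/- → run A
t=2: L0/L1/L2 = AB/-/- → run A
t=3: L0/L1/L2 = B/A/- → run B
t=4: L0/L1/L2 = B/A/- → run B
t=5: L0/L1/L2 = B/A/- → run B
t=6: L0/L1/L2 = -/AB/- → run A
t=7: L0/L1/L2 = -/AB/- → run A
t=8: L0/L1/L2 = -/AB/- → run A
t=9: L0/L1/L2 = -/B/- → run B
t=10: (idle)
t=11: (idle)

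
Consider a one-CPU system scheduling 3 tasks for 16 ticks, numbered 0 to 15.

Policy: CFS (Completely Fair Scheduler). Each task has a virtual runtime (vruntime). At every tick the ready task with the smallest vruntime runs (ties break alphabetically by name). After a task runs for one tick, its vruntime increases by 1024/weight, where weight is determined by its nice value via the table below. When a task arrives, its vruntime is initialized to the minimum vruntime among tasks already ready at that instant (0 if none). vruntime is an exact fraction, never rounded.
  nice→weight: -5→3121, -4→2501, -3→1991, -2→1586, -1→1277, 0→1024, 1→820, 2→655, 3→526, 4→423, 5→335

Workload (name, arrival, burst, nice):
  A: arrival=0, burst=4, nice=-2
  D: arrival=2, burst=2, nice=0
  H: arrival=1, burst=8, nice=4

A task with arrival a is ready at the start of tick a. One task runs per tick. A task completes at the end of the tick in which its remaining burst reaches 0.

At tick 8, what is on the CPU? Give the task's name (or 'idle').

t=0: vr[A=0] → run A
t=1: vr[A=512/793 H=512/793] → run A
t=2: vr[A=1024/793 D=512/793 H=512/793] → run D
t=3: vr[A=1024/793 D=1305/793 H=512/793] → run H
t=4: vr[A=1024/793 D=1305/793 H=1028608/335439] → run A
t=5: vr[A=1536/793 D=1305/793 H=1028608/335439] → run D
t=6: vr[A=1536/793 H=1028608/335439] → run A
t=7: vr[H=1028608/335439] → run H
t=8: vr[H=1840640/335439] → run H
t=9: vr[H=884224/111813] → run H
t=10: vr[H=3464704/335439] → run H
t=11: vr[H=4276736/335439] → run H
t=12: vr[H=1696256/111813] → run H
t=13: vr[H=5900800/335439] → run H
t=14: (idle)
t=15: (idle)

running at tick 8 = H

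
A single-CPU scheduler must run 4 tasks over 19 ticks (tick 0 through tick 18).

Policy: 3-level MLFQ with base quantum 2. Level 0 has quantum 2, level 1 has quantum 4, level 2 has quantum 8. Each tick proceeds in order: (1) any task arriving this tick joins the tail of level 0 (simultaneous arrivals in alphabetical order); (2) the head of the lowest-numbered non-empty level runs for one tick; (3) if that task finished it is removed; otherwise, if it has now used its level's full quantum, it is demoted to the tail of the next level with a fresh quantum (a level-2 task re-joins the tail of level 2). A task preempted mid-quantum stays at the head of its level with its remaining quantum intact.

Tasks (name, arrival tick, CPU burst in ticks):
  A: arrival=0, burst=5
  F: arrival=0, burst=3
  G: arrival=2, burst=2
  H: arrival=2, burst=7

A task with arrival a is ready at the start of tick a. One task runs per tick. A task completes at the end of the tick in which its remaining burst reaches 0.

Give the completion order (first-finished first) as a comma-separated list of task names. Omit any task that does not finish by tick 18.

t=0: L0/L1/L2 = AF/-/- → run A
t=1: L0/L1/L2 = AF/-/- → run A
t=2: L0/L1/L2 = FGH/A/- → run F
t=3: L0/L1/L2 = FGH/A/- → run F
t=4: L0/L1/L2 = GH/AF/- → run G
t=5: L0/L1/L2 = GH/AF/- → run G
t=6: L0/L1/L2 = H/AF/- → run H
t=7: L0/L1/L2 = H/AF/- → run H
t=8: L0/L1/L2 = -/AFH/- → run A
t=9: L0/L1/L2 = -/AFH/- → run A
t=10: L0/L1/L2 = -/AFH/- → run A
t=11: L0/L1/L2 = -/FH/- → run F
t=12: L0/L1/L2 = -/H/- → run H
t=13: L0/L1/L2 = -/H/- → run H
t=14: L0/L1/L2 = -/H/- → run H
t=15: L0/L1/L2 = -/H/- → run H
t=16: L0/L1/L2 = -/-/H → run H
t=17: (idle)
t=18: (idle)

completion order = G, A, F, H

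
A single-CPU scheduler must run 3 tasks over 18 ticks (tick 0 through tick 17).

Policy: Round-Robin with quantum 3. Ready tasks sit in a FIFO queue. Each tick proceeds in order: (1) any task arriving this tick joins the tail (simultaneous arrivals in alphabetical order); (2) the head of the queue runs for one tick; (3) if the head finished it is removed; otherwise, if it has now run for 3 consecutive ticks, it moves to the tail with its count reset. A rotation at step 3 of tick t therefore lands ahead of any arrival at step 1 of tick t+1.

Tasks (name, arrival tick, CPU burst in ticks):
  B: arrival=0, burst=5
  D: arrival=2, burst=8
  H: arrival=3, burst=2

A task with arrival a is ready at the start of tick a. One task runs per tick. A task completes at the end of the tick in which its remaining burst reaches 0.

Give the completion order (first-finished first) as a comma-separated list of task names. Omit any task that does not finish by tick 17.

t=0: queue=[B] q_used=0 → run B
t=1: queue=[B] q_used=1 → run B
t=2: queue=[B,D] q_used=2 → run B
t=3: queue=[D,B,H] q_used=0 → run D
t=4: queue=[D,B,H] q_used=1 → run D
t=5: queue=[D,B,H] q_used=2 → run D
t=6: queue=[B,H,D] q_used=0 → run B
t=7: queue=[B,H,D] q_used=1 → run B
t=8: queue=[H,D] q_used=0 → run H
t=9: queue=[H,D] q_used=1 → run H
t=10: queue=[D] q_used=0 → run D
t=11: queue=[D] q_used=1 → run D
t=12: queue=[D] q_used=2 → run D
t=13: queue=[D] q_used=0 → run D
t=14: queue=[D] q_used=1 → run D
t=15: (idle)
t=16: (idle)
t=17: (idle)

completion order = B, H, D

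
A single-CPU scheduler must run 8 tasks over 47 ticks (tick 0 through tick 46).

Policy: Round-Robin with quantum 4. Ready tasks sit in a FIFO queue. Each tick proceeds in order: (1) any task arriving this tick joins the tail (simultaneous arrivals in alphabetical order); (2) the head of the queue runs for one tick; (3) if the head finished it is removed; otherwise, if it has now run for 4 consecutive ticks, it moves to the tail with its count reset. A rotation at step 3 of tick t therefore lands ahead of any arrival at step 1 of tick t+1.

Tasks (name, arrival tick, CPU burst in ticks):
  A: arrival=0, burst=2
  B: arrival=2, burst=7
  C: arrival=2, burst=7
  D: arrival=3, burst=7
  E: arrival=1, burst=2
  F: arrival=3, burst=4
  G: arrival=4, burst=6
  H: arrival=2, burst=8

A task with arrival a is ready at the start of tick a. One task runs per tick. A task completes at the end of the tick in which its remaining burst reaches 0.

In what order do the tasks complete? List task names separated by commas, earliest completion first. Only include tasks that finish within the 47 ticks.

t=0: queue=[A] q_used=0 → run A
t=1: queue=[A,E] q_used=1 → run A
t=2: queue=[E,B,C,H] q_used=0 → run E
t=3: queue=[E,B,C,H,D,F] q_used=1 → run E
t=4: queue=[B,C,H,D,F,G] q_used=0 → run B
t=5: queue=[B,C,H,D,F,G] q_used=1 → run B
t=6: queue=[B,C,H,D,F,G] q_used=2 → run B
t=7: queue=[B,C,H,D,F,G] q_used=3 → run B
t=8: queue=[C,H,D,F,G,B] q_used=0 → run C
t=9: queue=[C,H,D,F,G,B] q_used=1 → run C
t=10: queue=[C,H,D,F,G,B] q_used=2 → run C
t=11: queue=[C,H,D,F,G,B] q_used=3 → run C
t=12: queue=[H,D,F,G,B,C] q_used=0 → run H
t=13: queue=[H,D,F,G,B,C] q_used=1 → run H
t=14: queue=[H,D,F,G,B,C] q_used=2 → run H
t=15: queue=[H,D,F,G,B,C] q_used=3 → run H
t=16: queue=[D,F,G,B,C,H] q_used=0 → run D
t=17: queue=[D,F,G,B,C,H] q_used=1 → run D
t=18: queue=[D,F,G,B,C,H] q_used=2 → run D
t=19: queue=[D,F,G,B,C,H] q_used=3 → run D
t=20: queue=[F,G,B,C,H,D] q_used=0 → run F
t=21: queue=[F,G,B,C,H,D] q_used=1 → run F
t=22: queue=[F,G,B,C,H,D] q_used=2 → run F
t=23: queue=[F,G,B,C,H,D] q_used=3 → run F
t=24: queue=[G,B,C,H,D] q_used=0 → run G
t=25: queue=[G,B,C,H,D] q_used=1 → run G
t=26: queue=[G,B,C,H,D] q_used=2 → run G
t=27: queue=[G,B,C,H,D] q_used=3 → run G
t=28: queue=[B,C,H,D,G] q_used=0 → run B
t=29: queue=[B,C,H,D,G] q_used=1 → run B
t=30: queue=[B,C,H,D,G] q_used=2 → run B
t=31: queue=[C,H,D,G] q_used=0 → run C
t=32: queue=[C,H,D,G] q_used=1 → run C
t=33: queue=[C,H,D,G] q_used=2 → run C
t=34: queue=[H,D,G] q_used=0 → run H
t=35: queue=[H,D,G] q_used=1 → run H
t=36: queue=[H,D,G] q_used=2 → run H
t=37: queue=[H,D,G] q_used=3 → run H
t=38: queue=[D,G] q_used=0 → run D
t=39: queue=[D,G] q_used=1 → run D
t=40: queue=[D,G] q_used=2 → run D
t=41: queue=[G] q_used=0 → run G
t=42: queue=[G] q_used=1 → run G
t=43: (idle)
t=44: (idle)
t=45: (idle)
t=46: (idle)

completion order = A, E, F, B, C, H, D, G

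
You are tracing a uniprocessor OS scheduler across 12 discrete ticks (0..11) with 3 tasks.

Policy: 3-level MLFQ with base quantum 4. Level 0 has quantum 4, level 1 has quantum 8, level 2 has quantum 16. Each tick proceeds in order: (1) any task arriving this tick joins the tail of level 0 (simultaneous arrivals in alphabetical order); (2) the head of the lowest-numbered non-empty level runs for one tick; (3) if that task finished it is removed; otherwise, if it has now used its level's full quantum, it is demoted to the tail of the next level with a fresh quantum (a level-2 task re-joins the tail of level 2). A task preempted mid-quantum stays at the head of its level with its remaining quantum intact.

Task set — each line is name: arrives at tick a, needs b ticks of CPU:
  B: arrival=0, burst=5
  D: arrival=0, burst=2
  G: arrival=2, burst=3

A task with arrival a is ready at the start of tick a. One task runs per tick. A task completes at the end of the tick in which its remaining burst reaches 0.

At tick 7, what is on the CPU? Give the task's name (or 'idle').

t=0: L0/L1/L2 = BD/-/- → run B
t=1: L0/L1/L2 = BD/-/- → run B
t=2: L0/L1/L2 = BDG/-/- → run B
t=3: L0/L1/L2 = BDG/-/- → run B
t=4: L0/L1/L2 = DG/B/- → run D
t=5: L0/L1/L2 = DG/B/- → run D
t=6: L0/L1/L2 = G/B/- → run G
t=7: L0/L1/L2 = G/B/- → run G
t=8: L0/L1/L2 = G/B/- → run G
t=9: L0/L1/L2 = -/B/- → run B
t=10: (idle)
t=11: (idle)

running at tick 7 = G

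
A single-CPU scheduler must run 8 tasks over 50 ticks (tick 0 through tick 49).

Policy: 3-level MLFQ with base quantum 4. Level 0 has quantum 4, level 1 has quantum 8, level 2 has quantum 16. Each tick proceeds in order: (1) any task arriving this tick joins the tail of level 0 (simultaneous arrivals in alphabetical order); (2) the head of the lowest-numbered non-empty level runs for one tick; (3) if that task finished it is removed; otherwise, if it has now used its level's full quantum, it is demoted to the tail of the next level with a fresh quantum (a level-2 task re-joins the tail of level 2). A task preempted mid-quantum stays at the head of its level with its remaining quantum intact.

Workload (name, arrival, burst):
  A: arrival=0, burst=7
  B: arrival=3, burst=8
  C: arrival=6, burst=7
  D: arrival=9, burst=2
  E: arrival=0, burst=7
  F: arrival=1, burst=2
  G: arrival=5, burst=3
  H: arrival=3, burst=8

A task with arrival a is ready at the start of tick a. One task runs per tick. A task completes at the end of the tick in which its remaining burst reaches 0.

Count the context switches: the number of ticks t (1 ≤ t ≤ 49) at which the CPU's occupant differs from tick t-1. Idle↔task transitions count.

context switches = 13

t=0: L0/L1/L2 = AE/-/- → run A
t=1: L0/L1/L2 = AEF/-/- → run A
t=2: L0/L1/L2 = AEF/-/- → run A
t=3: L0/L1/L2 = AEFBH/-/- → run A
t=4: L0/L1/L2 = EFBH/A/- → run E
t=5: L0/L1/L2 = EFBHG/A/- → run E
t=6: L0/L1/L2 = EFBHGC/A/- → run E
t=7: L0/L1/L2 = EFBHGC/A/- → run E
t=8: L0/L1/L2 = FBHGC/AE/- → run F
t=9: L0/L1/L2 = FBHGCD/AE/- → run F
t=10: L0/L1/L2 = BHGCD/AE/- → run B
t=11: L0/L1/L2 = BHGCD/AE/- → run B
t=12: L0/L1/L2 = BHGCD/AE/- → run B
t=13: L0/L1/L2 = BHGCD/AE/- → run B
t=14: L0/L1/L2 = HGCD/AEB/- → run H
t=15: L0/L1/L2 = HGCD/AEB/- → run H
t=16: L0/L1/L2 = HGCD/AEB/- → run H
t=17: L0/L1/L2 = HGCD/AEB/- → run H
t=18: L0/L1/L2 = GCD/AEBH/- → run G
t=19: L0/L1/L2 = GCD/AEBH/- → run G
t=20: L0/L1/L2 = GCD/AEBH/- → run G
t=21: L0/L1/L2 = CD/AEBH/- → run C
t=22: L0/L1/L2 = CD/AEBH/- → run C
t=23: L0/L1/L2 = CD/AEBH/- → run C
t=24: L0/L1/L2 = CD/AEBH/- → run C
t=25: L0/L1/L2 = D/AEBHC/- → run D
t=26: L0/L1/L2 = D/AEBHC/- → run D
t=27: L0/L1/L2 = -/AEBHC/- → run A
t=28: L0/L1/L2 = -/AEBHC/- → run A
t=29: L0/L1/L2 = -/AEBHC/- → run A
t=30: L0/L1/L2 = -/EBHC/- → run E
t=31: L0/L1/L2 = -/EBHC/- → run E
t=32: L0/L1/L2 = -/EBHC/- → run E
t=33: L0/L1/L2 = -/BHC/- → run B
t=34: L0/L1/L2 = -/BHC/- → run B
t=35: L0/L1/L2 = -/BHC/- → run B
t=36: L0/L1/L2 = -/BHC/- → run B
t=37: L0/L1/L2 = -/HC/- → run H
t=38: L0/L1/L2 = -/HC/- → run H
t=39: L0/L1/L2 = -/HC/- → run H
t=40: L0/L1/L2 = -/HC/- → run H
t=41: L0/L1/L2 = -/C/- → run C
t=42: L0/L1/L2 = -/C/- → run C
t=43: L0/L1/L2 = -/C/- → run C
t=44: (idle)
t=45: (idle)
t=46: (idle)
t=47: (idle)
t=48: (idle)
t=49: (idle)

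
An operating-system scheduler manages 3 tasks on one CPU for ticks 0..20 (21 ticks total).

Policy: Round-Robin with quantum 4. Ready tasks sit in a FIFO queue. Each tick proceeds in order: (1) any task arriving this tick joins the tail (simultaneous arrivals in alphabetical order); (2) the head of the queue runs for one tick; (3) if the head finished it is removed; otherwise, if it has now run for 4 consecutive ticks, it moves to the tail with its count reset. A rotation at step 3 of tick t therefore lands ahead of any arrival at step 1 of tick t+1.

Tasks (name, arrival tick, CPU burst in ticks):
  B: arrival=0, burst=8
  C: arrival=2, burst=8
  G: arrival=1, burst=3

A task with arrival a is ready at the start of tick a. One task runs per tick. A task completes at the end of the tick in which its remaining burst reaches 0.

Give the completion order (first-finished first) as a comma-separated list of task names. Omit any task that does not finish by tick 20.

t=0: queue=[B] q_used=0 → run B
t=1: queue=[B,G] q_used=1 → run B
t=2: queue=[B,G,C] q_used=2 → run B
t=3: queue=[B,G,C] q_used=3 → run B
t=4: queue=[G,C,B] q_used=0 → run G
t=5: queue=[G,C,B] q_used=1 → run G
t=6: queue=[G,C,B] q_used=2 → run G
t=7: queue=[C,B] q_used=0 → run C
t=8: queue=[C,B] q_used=1 → run C
t=9: queue=[C,B] q_used=2 → run C
t=10: queue=[C,B] q_used=3 → run C
t=11: queue=[B,C] q_used=0 → run B
t=12: queue=[B,C] q_used=1 → run B
t=13: queue=[B,C] q_used=2 → run B
t=14: queue=[B,C] q_used=3 → run B
t=15: queue=[C] q_used=0 → run C
t=16: queue=[C] q_used=1 → run C
t=17: queue=[C] q_used=2 → run C
t=18: queue=[C] q_used=3 → run C
t=19: (idle)
t=20: (idle)

completion order = G, B, C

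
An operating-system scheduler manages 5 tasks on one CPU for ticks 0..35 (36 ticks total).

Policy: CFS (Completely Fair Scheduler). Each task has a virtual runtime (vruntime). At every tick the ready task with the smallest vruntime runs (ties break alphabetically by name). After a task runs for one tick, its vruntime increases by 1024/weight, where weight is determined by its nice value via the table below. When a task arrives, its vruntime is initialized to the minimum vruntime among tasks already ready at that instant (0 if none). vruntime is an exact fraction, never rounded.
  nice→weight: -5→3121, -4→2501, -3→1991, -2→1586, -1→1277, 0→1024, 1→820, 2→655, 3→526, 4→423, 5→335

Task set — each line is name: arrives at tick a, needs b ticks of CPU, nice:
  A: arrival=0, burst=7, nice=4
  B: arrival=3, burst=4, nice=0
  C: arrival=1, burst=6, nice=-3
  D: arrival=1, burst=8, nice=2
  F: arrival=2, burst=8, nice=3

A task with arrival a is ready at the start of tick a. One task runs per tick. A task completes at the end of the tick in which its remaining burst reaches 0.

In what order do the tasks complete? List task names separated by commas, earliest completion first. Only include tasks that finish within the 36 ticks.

t=0: vr[A=0] → run A
t=1: vr[A=1024/423 C=1024/423 D=1024/423] → run A
t=2: vr[A=2048/423 C=1024/423 D=1024/423 F=1024/423] → run C
t=3: vr[A=2048/423 B=1024/423 C=2471936/842193 D=1024/423 F=1024/423] → run B
t=4: vr[A=2048/423 B=1447/423 C=2471936/842193 D=1024/423 F=1024/423] → run D
t=5: vr[A=2048/423 B=1447/423 C=2471936/842193 D=1103872/277065 F=1024/423] → run F
t=6: vr[A=2048/423 B=1447/423 C=2471936/842193 D=1103872/277065 F=485888/111249] → run C
t=7: vr[A=2048/423 B=1447/423 C=2905088/842193 D=1103872/277065 F=485888/111249] → run B
t=8: vr[A=2048/423 B=1870/423 C=2905088/842193 D=1103872/277065 F=485888/111249] → run C
t=9: vr[A=2048/423 B=1870/423 C=3338240/842193 D=1103872/277065 F=485888/111249] → run C
t=10: vr[A=2048/423 B=1870/423 C=3771392/842193 D=1103872/277065 F=485888/111249] → run D
t=11: vr[A=2048/423 B=1870/423 C=3771392/842193 D=1537024/277065 F=485888/111249] → run F
t=12: vr[A=2048/423 B=1870/423 C=3771392/842193 D=1537024/277065 F=702464/111249] → run B
t=13: vr[A=2048/423 B=2293/423 C=3771392/842193 D=1537024/277065 F=702464/111249] → run C
t=14: vr[A=2048/423 B=2293/423 C=4204544/842193 D=1537024/277065 F=702464/111249] → run A
t=15: vr[A=1024/141 B=2293/423 C=4204544/842193 D=1537024/277065 F=702464/111249] → run C
t=16: vr[A=1024/141 B=2293/423 D=1537024/277065 F=702464/111249] → run B
t=17: vr[A=1024/141 D=1537024/277065 F=702464/111249] → run D
t=18: vr[A=1024/141 D=1970176/277065 F=702464/111249] → run F
t=19: vr[A=1024/141 D=1970176/277065 F=919040/111249] → run D
t=20: vr[A=1024/141 D=2403328/277065 F=919040/111249] → run A
t=21: vr[A=4096/423 D=2403328/277065 F=919040/111249] → run F
t=22: vr[A=4096/423 D=2403328/277065 F=1135616/111249] → run D
t=23: vr[A=4096/423 D=567296/55413 F=1135616/111249] → run A
t=24: vr[A=5120/423 D=567296/55413 F=1135616/111249] → run F
t=25: vr[A=5120/423 D=567296/55413 F=1352192/111249] → run D
t=26: vr[A=5120/423 D=3269632/277065 F=1352192/111249] → run D
t=27: vr[A=5120/423 D=3702784/277065 F=1352192/111249] → run A
t=28: vr[A=2048/141 D=3702784/277065 F=1352192/111249] → run F
t=29: vr[A=2048/141 D=3702784/277065 F=1568768/111249] → run D
t=30: vr[A=2048/141 F=1568768/111249] → run F
t=31: vr[A=2048/141 F=1785344/111249] → run A
t=32: vr[F=1785344/111249] → run F
t=33: (idle)
t=34: (idle)
t=35: (idle)

completion order = C, B, D, A, F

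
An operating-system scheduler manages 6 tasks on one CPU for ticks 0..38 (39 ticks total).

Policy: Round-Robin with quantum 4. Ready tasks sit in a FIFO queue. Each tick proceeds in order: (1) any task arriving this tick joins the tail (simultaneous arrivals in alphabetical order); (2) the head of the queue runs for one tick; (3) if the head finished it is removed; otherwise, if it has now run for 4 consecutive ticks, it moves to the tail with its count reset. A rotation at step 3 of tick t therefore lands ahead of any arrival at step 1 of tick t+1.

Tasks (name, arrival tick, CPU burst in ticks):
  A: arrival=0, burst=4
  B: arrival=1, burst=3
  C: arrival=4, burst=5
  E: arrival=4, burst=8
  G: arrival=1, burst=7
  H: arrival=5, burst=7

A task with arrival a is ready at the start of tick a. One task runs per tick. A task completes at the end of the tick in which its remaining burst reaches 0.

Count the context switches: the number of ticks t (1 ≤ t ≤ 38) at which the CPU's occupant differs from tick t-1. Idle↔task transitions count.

context switches = 10

t=0: queue=[A] q_used=0 → run A
t=1: queue=[A,B,G] q_used=1 → run A
t=2: queue=[A,B,G] q_used=2 → run A
t=3: queue=[A,B,G] q_used=3 → run A
t=4: queue=[B,G,C,E] q_used=0 → run B
t=5: queue=[B,G,C,E,H] q_used=1 → run B
t=6: queue=[B,G,C,E,H] q_used=2 → run B
t=7: queue=[G,C,E,H] q_used=0 → run G
t=8: queue=[G,C,E,H] q_used=1 → run G
t=9: queue=[G,C,E,H] q_used=2 → run G
t=10: queue=[G,C,E,H] q_used=3 → run G
t=11: queue=[C,E,H,G] q_used=0 → run C
t=12: queue=[C,E,H,G] q_used=1 → run C
t=13: queue=[C,E,H,G] q_used=2 → run C
t=14: queue=[C,E,H,G] q_used=3 → run C
t=15: queue=[E,H,G,C] q_used=0 → run E
t=16: queue=[E,H,G,C] q_used=1 → run E
t=17: queue=[E,H,G,C] q_used=2 → run E
t=18: queue=[E,H,G,C] q_used=3 → run E
t=19: queue=[H,G,C,E] q_used=0 → run H
t=20: queue=[H,G,C,E] q_used=1 → run H
t=21: queue=[H,G,C,E] q_used=2 → run H
t=22: queue=[H,G,C,E] q_used=3 → run H
t=23: queue=[G,C,E,H] q_used=0 → run G
t=24: queue=[G,C,E,H] q_used=1 → run G
t=25: queue=[G,C,E,H] q_used=2 → run G
t=26: queue=[C,E,H] q_used=0 → run C
t=27: queue=[E,H] q_used=0 → run E
t=28: queue=[E,H] q_used=1 → run E
t=29: queue=[E,H] q_used=2 → run E
t=30: queue=[E,H] q_used=3 → run E
t=31: queue=[H] q_used=0 → run H
t=32: queue=[H] q_used=1 → run H
t=33: queue=[H] q_used=2 → run H
t=34: (idle)
t=35: (idle)
t=36: (idle)
t=37: (idle)
t=38: (idle)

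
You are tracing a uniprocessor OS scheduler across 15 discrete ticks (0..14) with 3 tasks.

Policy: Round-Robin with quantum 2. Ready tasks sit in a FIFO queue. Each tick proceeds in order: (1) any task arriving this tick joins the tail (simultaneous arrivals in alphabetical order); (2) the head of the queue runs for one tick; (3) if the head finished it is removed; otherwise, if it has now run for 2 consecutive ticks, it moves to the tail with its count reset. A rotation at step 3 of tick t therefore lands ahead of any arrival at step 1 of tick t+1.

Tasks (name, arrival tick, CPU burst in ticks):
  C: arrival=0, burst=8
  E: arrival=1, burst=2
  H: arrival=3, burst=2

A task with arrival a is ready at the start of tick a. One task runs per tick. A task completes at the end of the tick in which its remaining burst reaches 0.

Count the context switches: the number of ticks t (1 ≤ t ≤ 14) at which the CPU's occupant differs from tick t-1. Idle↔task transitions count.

context switches = 5

t=0: queue=[C] q_used=0 → run C
t=1: queue=[C,E] q_used=1 → run C
t=2: queue=[E,C] q_used=0 → run E
t=3: queue=[E,C,H] q_used=1 → run E
t=4: queue=[C,H] q_used=0 → run C
t=5: queue=[C,H] q_used=1 → run C
t=6: queue=[H,C] q_used=0 → run H
t=7: queue=[H,C] q_used=1 → run H
t=8: queue=[C] q_used=0 → run C
t=9: queue=[C] q_used=1 → run C
t=10: queue=[C] q_used=0 → run C
t=11: queue=[C] q_used=1 → run C
t=12: (idle)
t=13: (idle)
t=14: (idle)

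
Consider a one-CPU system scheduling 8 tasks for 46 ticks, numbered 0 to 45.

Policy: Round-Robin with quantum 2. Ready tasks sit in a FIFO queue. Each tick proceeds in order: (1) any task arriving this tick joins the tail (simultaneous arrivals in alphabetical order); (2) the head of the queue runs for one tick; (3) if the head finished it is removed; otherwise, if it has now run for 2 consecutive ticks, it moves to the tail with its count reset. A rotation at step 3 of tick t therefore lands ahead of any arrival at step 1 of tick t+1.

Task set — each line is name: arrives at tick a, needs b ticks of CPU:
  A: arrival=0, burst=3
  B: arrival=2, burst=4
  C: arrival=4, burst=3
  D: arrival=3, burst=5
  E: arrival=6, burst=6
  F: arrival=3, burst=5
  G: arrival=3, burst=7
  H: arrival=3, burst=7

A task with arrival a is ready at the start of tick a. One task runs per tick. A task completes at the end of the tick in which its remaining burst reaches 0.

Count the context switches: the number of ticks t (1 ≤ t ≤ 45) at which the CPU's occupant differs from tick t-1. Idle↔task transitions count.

context switches = 22

t=0: queue=[A] q_used=0 → run A
t=1: queue=[A] q_used=1 → run A
t=2: queue=[A,B] q_used=0 → run A
t=3: queue=[B,D,F,G,H] q_used=0 → run B
t=4: queue=[B,D,F,G,H,C] q_used=1 → run B
t=5: queue=[D,F,G,H,C,B] q_used=0 → run D
t=6: queue=[D,F,G,H,C,B,E] q_used=1 → run D
t=7: queue=[F,G,H,C,B,E,D] q_used=0 → run F
t=8: queue=[F,G,H,C,B,E,D] q_used=1 → run F
t=9: queue=[G,H,C,B,E,D,F] q_used=0 → run G
t=10: queue=[G,H,C,B,E,D,F] q_used=1 → run G
t=11: queue=[H,C,B,E,D,F,G] q_used=0 → run H
t=12: queue=[H,C,B,E,D,F,G] q_used=1 → run H
t=13: queue=[C,B,E,D,F,G,H] q_used=0 → run C
t=14: queue=[C,B,E,D,F,G,H] q_used=1 → run C
t=15: queue=[B,E,D,F,G,H,C] q_used=0 → run B
t=16: queue=[B,E,D,F,G,H,C] q_used=1 → run B
t=17: queue=[E,D,F,G,H,C] q_used=0 → run E
t=18: queue=[E,D,F,G,H,C] q_used=1 → run E
t=19: queue=[D,F,G,H,C,E] q_used=0 → run D
t=20: queue=[D,F,G,H,C,E] q_used=1 → run D
t=21: queue=[F,G,H,C,E,D] q_used=0 → run F
t=22: queue=[F,G,H,C,E,D] q_used=1 → run F
t=23: queue=[G,H,C,E,D,F] q_used=0 → run G
t=24: queue=[G,H,C,E,D,F] q_used=1 → run G
t=25: queue=[H,C,E,D,F,G] q_used=0 → run H
t=26: queue=[H,C,E,D,F,G] q_used=1 → run H
t=27: queue=[C,E,D,F,G,H] q_used=0 → run C
t=28: queue=[E,D,F,G,H] q_used=0 → run E
t=29: queue=[E,D,F,G,H] q_used=1 → run E
t=30: queue=[D,F,G,H,E] q_used=0 → run D
t=31: queue=[F,G,H,E] q_used=0 → run F
t=32: queue=[G,H,E] q_used=0 → run G
t=33: queue=[G,H,E] q_used=1 → run G
t=34: queue=[H,E,G] q_used=0 → run H
t=35: queue=[H,E,G] q_used=1 → run H
t=36: queue=[E,G,H] q_used=0 → run E
t=37: queue=[E,G,H] q_used=1 → run E
t=38: queue=[G,H] q_used=0 → run G
t=39: queue=[H] q_used=0 → run H
t=40: (idle)
t=41: (idle)
t=42: (idle)
t=43: (idle)
t=44: (idle)
t=45: (idle)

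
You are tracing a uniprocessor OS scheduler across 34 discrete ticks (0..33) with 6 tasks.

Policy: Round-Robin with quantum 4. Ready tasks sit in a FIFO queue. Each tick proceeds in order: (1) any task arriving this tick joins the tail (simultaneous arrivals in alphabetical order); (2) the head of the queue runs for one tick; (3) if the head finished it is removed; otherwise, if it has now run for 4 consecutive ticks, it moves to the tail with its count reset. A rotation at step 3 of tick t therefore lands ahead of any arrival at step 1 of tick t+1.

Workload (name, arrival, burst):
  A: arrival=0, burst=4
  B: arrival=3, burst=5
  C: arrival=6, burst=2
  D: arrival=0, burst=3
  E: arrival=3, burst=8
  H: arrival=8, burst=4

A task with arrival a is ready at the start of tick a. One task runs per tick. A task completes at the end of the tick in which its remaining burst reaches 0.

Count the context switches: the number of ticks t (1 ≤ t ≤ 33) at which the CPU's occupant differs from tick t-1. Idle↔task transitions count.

context switches = 8

t=0: queue=[A,D] q_used=0 → run A
t=1: queue=[A,D] q_used=1 → run A
t=2: queue=[A,D] q_used=2 → run A
t=3: queue=[A,D,B,E] q_used=3 → run A
t=4: queue=[D,B,E] q_used=0 → run D
t=5: queue=[D,B,E] q_used=1 → run D
t=6: queue=[D,B,E,C] q_used=2 → run D
t=7: queue=[B,E,C] q_used=0 → run B
t=8: queue=[B,E,C,H] q_used=1 → run B
t=9: queue=[B,E,C,H] q_used=2 → run B
t=10: queue=[B,E,C,H] q_used=3 → run B
t=11: queue=[E,C,H,B] q_used=0 → run E
t=12: queue=[E,C,H,B] q_used=1 → run E
t=13: queue=[E,C,H,B] q_used=2 → run E
t=14: queue=[E,C,H,B] q_used=3 → run E
t=15: queue=[C,H,B,E] q_used=0 → run C
t=16: queue=[C,H,B,E] q_used=1 → run C
t=17: queue=[H,B,E] q_used=0 → run H
t=18: queue=[H,B,E] q_used=1 → run H
t=19: queue=[H,B,E] q_used=2 → run H
t=20: queue=[H,B,E] q_used=3 → run H
t=21: queue=[B,E] q_used=0 → run B
t=22: queue=[E] q_used=0 → run E
t=23: queue=[E] q_used=1 → run E
t=24: queue=[E] q_used=2 → run E
t=25: queue=[E] q_used=3 → run E
t=26: (idle)
t=27: (idle)
t=28: (idle)
t=29: (idle)
t=30: (idle)
t=31: (idle)
t=32: (idle)
t=33: (idle)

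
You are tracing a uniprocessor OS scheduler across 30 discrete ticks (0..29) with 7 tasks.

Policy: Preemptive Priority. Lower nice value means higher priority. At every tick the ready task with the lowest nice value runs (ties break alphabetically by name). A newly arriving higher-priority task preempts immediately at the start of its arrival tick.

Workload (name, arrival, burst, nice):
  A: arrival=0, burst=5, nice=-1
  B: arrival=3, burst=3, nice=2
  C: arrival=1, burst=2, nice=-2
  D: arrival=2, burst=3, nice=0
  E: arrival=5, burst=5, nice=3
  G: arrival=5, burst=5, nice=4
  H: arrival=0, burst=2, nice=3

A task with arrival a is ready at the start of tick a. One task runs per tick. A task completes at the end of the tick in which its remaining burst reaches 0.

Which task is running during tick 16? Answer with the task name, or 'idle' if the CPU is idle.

t=0: ready={A,H} → run A
t=1: ready={A,C,H} → run C
t=2: ready={A,C,D,H} → run C
t=3: ready={A,B,D,H} → run A
t=4: ready={A,B,D,H} → run A
t=5: ready={A,B,D,E,G,H} → run A
t=6: ready={A,B,D,E,G,H} → run A
t=7: ready={B,D,E,G,H} → run D
t=8: ready={B,D,E,G,H} → run D
t=9: ready={B,D,E,G,H} → run D
t=10: ready={B,E,G,H} → run B
t=11: ready={B,E,G,H} → run B
t=12: ready={B,E,G,H} → run B
t=13: ready={E,G,H} → run E
t=14: ready={E,G,H} → run E
t=15: ready={E,G,H} → run E
t=16: ready={E,G,H} → run E
t=17: ready={E,G,H} → run E
t=18: ready={G,H} → run H
t=19: ready={G,H} → run H
t=20: ready={G} → run G
t=21: ready={G} → run G
t=22: ready={G} → run G
t=23: ready={G} → run G
t=24: ready={G} → run G
t=25: (idle)
t=26: (idle)
t=27: (idle)
t=28: (idle)
t=29: (idle)

running at tick 16 = E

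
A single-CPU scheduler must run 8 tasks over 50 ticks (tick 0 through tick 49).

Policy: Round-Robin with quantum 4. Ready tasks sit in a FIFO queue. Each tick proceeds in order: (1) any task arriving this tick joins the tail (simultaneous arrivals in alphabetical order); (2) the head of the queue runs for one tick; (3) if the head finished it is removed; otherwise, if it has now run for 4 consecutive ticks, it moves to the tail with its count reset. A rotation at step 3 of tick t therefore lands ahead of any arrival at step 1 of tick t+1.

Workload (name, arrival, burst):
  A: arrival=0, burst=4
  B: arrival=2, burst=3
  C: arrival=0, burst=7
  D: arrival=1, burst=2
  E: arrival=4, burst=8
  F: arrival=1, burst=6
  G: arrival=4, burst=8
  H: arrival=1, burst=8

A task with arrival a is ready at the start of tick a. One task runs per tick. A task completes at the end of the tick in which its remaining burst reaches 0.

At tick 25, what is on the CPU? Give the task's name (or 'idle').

running at tick 25 = G

t=0: queue=[A,C] q_used=0 → run A
t=1: queue=[A,C,D,F,H] q_used=1 → run A
t=2: queue=[A,C,D,F,H,B] q_used=2 → run A
t=3: queue=[A,C,D,F,H,B] q_used=3 → run A
t=4: queue=[C,D,F,H,B,E,G] q_used=0 → run C
t=5: queue=[C,D,F,H,B,E,G] q_used=1 → run C
t=6: queue=[C,D,F,H,B,E,G] q_used=2 → run C
t=7: queue=[C,D,F,H,B,E,G] q_used=3 → run C
t=8: queue=[D,F,H,B,E,G,C] q_used=0 → run D
t=9: queue=[D,F,H,B,E,G,C] q_used=1 → run D
t=10: queue=[F,H,B,E,G,C] q_used=0 → run F
t=11: queue=[F,H,B,E,G,C] q_used=1 → run F
t=12: queue=[F,H,B,E,G,C] q_used=2 → run F
t=13: queue=[F,H,B,E,G,C] q_used=3 → run F
t=14: queue=[H,B,E,G,C,F] q_used=0 → run H
t=15: queue=[H,B,E,G,C,F] q_used=1 → run H
t=16: queue=[H,B,E,G,C,F] q_used=2 → run H
t=17: queue=[H,B,E,G,C,F] q_used=3 → run H
t=18: queue=[B,E,G,C,F,H] q_used=0 → run B
t=19: queue=[B,E,G,C,F,H] q_used=1 → run B
t=20: queue=[B,E,G,C,F,H] q_used=2 → run B
t=21: queue=[E,G,C,F,H] q_used=0 → run E
t=22: queue=[E,G,C,F,H] q_used=1 → run E
t=23: queue=[E,G,C,F,H] q_used=2 → run E
t=24: queue=[E,G,C,F,H] q_used=3 → run E
t=25: queue=[G,C,F,H,E] q_used=0 → run G
t=26: queue=[G,C,F,H,E] q_used=1 → run G
t=27: queue=[G,C,F,H,E] q_used=2 → run G
t=28: queue=[G,C,F,H,E] q_used=3 → run G
t=29: queue=[C,F,H,E,G] q_used=0 → run C
t=30: queue=[C,F,H,E,G] q_used=1 → run C
t=31: queue=[C,F,H,E,G] q_used=2 → run C
t=32: queue=[F,H,E,G] q_used=0 → run F
t=33: queue=[F,H,E,G] q_used=1 → run F
t=34: queue=[H,E,G] q_used=0 → run H
t=35: queue=[H,E,G] q_used=1 → run H
t=36: queue=[H,E,G] q_used=2 → run H
t=37: queue=[H,E,G] q_used=3 → run H
t=38: queue=[E,G] q_used=0 → run E
t=39: queue=[E,G] q_used=1 → run E
t=40: queue=[E,G] q_used=2 → run E
t=41: queue=[E,G] q_used=3 → run E
t=42: queue=[G] q_used=0 → run G
t=43: queue=[G] q_used=1 → run G
t=44: queue=[G] q_used=2 → run G
t=45: queue=[G] q_used=3 → run G
t=46: (idle)
t=47: (idle)
t=48: (idle)
t=49: (idle)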